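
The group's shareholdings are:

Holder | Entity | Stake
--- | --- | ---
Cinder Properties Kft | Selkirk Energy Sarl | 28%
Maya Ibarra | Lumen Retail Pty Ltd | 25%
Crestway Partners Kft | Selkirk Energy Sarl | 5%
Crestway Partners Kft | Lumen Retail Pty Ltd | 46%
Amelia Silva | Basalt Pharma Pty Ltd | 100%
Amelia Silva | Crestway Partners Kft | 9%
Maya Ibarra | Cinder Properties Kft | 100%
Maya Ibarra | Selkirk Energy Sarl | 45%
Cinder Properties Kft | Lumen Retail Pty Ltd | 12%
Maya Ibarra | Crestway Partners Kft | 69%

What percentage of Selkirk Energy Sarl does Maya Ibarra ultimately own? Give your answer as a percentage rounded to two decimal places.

Maya reaches Selkirk along 3 paths.
Direct stake: 45% = 45%.
Via Crestway: 69% × 5% = 3.45%.
Via Cinder: 100% × 28% = 28%.
Total: 45% + 3.45% + 28% = 76.45%.

76.45%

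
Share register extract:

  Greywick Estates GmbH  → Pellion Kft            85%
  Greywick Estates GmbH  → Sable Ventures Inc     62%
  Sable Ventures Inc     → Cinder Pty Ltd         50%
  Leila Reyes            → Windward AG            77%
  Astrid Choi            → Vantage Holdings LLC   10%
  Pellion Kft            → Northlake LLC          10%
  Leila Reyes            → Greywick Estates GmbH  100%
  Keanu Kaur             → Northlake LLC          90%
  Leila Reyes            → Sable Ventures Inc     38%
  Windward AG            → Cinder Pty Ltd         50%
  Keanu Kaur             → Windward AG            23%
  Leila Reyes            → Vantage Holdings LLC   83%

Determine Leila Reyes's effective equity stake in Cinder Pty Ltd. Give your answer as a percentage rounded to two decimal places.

Leila reaches Cinder along 3 paths.
Via Sable: 38% × 50% = 19%.
Via Greywick → Sable: 100% × 62% × 50% = 31%.
Via Windward: 77% × 50% = 38.5%.
Total: 19% + 31% + 38.5% = 88.5%.
Rounded: 88.50%.

88.50%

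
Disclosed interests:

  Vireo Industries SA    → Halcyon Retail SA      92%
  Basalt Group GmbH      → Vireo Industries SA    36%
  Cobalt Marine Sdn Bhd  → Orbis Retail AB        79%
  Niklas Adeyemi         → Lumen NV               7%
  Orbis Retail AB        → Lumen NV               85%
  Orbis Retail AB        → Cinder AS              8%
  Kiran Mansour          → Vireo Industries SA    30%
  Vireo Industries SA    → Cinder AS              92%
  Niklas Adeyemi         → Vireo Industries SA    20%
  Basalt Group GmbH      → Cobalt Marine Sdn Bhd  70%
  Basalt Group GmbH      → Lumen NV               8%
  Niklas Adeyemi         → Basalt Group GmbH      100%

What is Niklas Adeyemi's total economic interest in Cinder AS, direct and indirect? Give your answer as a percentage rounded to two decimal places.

55.94%

Niklas reaches Cinder along 3 paths.
Via Basalt → Vireo: 100% × 36% × 92% = 33.12%.
Via Vireo: 20% × 92% = 18.4%.
Via Basalt → Cobalt → Orbis: 100% × 70% × 79% × 8% = 4.424%.
Total: 33.12% + 18.4% + 4.424% = 55.944%.
Rounded: 55.94%.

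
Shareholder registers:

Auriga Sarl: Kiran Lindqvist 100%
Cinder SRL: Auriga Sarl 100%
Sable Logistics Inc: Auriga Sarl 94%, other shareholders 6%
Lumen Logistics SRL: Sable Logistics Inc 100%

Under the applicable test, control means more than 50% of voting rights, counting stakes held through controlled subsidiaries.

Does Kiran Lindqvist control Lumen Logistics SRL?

Yes

Kiran holds 100% of Auriga, so Kiran controls Auriga.
Auriga holds 94% of Sable, so Kiran controls Sable.
Sable holds 100% of Lumen, so Kiran controls Lumen.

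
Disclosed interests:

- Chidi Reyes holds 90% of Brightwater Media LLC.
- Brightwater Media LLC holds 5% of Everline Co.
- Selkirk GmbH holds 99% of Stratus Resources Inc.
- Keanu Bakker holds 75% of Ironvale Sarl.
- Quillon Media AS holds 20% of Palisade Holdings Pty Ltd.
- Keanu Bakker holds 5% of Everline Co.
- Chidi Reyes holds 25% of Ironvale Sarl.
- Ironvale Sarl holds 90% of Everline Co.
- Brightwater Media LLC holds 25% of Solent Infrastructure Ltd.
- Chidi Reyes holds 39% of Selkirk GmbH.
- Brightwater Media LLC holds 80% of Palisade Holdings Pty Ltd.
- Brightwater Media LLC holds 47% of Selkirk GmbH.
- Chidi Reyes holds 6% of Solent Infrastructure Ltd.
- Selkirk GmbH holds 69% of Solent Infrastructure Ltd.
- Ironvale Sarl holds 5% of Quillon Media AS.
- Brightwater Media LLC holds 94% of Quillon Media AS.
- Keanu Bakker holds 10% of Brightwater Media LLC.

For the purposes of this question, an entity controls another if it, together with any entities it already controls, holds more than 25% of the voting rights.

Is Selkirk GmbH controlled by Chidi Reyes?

Chidi holds 90% of Brightwater, so Chidi controls Brightwater.
Brightwater and Chidi together hold 47% + 39% = 86% of Selkirk, so Chidi controls Selkirk.

Yes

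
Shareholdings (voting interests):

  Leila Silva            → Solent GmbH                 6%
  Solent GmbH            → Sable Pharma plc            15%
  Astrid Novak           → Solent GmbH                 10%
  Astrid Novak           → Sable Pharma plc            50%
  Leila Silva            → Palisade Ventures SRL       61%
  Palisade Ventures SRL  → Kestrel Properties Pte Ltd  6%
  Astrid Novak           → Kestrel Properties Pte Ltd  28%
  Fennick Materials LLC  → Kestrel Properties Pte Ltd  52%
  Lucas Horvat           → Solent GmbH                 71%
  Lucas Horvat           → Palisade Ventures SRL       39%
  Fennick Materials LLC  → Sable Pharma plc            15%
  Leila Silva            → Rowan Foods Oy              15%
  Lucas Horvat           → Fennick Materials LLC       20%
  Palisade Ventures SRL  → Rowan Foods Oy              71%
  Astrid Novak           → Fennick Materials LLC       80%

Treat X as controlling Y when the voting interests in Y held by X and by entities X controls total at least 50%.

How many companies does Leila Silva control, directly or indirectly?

Leila holds 61% of Palisade, so Leila controls Palisade.
Leila and Palisade together hold 15% + 71% = 86% of Rowan, so Leila controls Rowan.
No other company's threshold is met.
Leila controls 2 companies.

2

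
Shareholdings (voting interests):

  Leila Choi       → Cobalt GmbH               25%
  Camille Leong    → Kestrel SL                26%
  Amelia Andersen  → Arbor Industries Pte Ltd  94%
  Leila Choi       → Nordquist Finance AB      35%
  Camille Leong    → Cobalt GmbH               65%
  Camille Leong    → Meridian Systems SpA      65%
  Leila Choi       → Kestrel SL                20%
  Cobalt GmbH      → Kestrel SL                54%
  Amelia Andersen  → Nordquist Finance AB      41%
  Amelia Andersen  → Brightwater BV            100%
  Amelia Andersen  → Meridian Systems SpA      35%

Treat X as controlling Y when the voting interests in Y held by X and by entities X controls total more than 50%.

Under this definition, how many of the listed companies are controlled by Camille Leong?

Camille holds 65% of Meridian, so Camille controls Meridian.
Camille holds 65% of Cobalt, so Camille controls Cobalt.
Cobalt and Camille together hold 54% + 26% = 80% of Kestrel, so Camille controls Kestrel.
No other company's threshold is met.
Camille controls 3 companies.

3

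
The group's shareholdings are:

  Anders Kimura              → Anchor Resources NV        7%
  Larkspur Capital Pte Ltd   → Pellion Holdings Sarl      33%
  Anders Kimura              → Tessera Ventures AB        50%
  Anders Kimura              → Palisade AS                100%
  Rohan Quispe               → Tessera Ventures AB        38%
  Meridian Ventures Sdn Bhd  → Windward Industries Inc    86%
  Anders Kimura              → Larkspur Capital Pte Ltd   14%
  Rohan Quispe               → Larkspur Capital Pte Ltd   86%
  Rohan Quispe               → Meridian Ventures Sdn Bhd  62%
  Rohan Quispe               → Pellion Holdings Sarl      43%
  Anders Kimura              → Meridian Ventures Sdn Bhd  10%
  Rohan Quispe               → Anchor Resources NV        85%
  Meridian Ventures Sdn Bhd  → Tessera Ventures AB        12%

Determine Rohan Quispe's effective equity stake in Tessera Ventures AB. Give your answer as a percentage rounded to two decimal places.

Rohan reaches Tessera along 2 paths.
Direct stake: 38% = 38%.
Via Meridian: 62% × 12% = 7.44%.
Total: 38% + 7.44% = 45.44%.

45.44%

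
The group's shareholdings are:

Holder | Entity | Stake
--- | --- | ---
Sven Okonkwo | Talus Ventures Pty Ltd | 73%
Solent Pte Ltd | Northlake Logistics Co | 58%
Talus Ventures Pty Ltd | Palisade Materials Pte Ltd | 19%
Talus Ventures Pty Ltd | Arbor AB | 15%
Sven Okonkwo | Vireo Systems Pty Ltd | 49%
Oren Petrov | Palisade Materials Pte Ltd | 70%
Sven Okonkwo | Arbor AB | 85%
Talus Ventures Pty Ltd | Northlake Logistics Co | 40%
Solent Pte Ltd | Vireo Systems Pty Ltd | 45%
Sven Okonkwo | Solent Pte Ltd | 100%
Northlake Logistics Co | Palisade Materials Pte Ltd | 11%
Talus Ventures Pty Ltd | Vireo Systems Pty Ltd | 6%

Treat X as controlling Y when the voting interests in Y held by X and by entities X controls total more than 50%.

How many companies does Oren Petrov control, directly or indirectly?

Oren holds 70% of Palisade, so Oren controls Palisade.
No other company's threshold is met.
Oren controls 1 company.

1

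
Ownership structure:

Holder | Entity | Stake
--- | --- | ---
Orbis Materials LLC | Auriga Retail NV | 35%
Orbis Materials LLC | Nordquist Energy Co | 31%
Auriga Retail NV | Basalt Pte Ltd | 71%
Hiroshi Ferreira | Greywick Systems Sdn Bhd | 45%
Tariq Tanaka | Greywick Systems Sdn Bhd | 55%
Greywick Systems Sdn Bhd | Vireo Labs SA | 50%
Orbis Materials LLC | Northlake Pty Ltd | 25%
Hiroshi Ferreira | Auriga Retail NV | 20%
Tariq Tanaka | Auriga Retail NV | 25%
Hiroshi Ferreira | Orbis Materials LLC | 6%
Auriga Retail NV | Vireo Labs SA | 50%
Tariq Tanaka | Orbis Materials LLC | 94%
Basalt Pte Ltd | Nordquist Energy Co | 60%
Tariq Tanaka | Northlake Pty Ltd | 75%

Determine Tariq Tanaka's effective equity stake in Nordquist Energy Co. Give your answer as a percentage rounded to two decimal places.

Tariq reaches Nordquist along 3 paths.
Via Orbis → Auriga → Basalt: 94% × 35% × 71% × 60% = 14.0154%.
Via Auriga → Basalt: 25% × 71% × 60% = 10.65%.
Via Orbis: 94% × 31% = 29.14%.
Total: 14.0154% + 10.65% + 29.14% = 53.8054%.
Rounded: 53.81%.

53.81%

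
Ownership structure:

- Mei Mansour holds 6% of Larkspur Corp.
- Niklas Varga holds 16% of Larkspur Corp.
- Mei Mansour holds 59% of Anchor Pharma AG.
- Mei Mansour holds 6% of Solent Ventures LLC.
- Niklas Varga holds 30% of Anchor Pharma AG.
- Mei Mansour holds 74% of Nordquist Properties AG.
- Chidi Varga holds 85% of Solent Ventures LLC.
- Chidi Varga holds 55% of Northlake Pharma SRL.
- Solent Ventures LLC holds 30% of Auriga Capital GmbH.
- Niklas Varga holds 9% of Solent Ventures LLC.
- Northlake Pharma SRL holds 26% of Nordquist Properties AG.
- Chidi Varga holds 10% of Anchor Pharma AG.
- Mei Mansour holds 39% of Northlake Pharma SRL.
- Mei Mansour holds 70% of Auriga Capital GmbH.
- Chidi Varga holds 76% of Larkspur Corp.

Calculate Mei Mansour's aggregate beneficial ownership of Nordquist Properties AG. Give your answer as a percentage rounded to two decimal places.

84.14%

Mei reaches Nordquist along 2 paths.
Via Northlake: 39% × 26% = 10.14%.
Direct stake: 74% = 74%.
Total: 10.14% + 74% = 84.14%.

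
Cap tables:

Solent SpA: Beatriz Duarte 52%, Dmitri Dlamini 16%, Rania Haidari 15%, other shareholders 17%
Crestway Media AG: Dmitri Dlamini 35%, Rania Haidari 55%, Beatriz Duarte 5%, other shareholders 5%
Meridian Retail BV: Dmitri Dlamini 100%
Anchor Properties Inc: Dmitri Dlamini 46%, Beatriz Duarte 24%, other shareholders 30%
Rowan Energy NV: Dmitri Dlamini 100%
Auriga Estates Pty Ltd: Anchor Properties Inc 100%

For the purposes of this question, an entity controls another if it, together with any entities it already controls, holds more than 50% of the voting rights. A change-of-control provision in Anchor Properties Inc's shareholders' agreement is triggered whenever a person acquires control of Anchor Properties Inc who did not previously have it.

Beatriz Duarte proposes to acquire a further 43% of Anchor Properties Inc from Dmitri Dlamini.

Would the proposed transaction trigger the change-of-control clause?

The purchase adds only to Beatriz's holdings (Dmitri's stake shrinks), so Beatriz is the only person who could newly come to control Anchor.
Beatriz holds 52% of Solent, so Beatriz controls Solent.
In Anchor, Beatriz's side holds only 24%, not > 50%.
So before the transaction, Beatriz does not control Anchor.
After the purchase, Beatriz's direct stake in Anchor rises to 24% + 43% = 67%, and Dmitri's stake falls to 3%.
Beatriz holds 67% of Anchor, so Beatriz controls Anchor.
Beatriz did not control Anchor before and does after, so the clause is triggered.

Yes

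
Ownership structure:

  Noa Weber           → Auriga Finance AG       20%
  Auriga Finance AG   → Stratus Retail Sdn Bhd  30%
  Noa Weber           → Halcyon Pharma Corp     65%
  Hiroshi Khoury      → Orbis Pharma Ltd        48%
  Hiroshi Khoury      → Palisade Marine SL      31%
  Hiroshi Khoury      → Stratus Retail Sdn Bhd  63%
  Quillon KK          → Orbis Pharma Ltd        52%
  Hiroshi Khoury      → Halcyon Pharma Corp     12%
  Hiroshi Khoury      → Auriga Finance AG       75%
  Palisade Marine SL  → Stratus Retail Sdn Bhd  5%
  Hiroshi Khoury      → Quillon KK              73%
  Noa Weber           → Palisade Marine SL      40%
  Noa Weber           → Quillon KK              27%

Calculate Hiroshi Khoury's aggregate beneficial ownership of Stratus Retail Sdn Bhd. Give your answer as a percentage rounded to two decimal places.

Hiroshi reaches Stratus along 3 paths.
Via Palisade: 31% × 5% = 1.55%.
Direct stake: 63% = 63%.
Via Auriga: 75% × 30% = 22.5%.
Total: 1.55% + 63% + 22.5% = 87.05%.

87.05%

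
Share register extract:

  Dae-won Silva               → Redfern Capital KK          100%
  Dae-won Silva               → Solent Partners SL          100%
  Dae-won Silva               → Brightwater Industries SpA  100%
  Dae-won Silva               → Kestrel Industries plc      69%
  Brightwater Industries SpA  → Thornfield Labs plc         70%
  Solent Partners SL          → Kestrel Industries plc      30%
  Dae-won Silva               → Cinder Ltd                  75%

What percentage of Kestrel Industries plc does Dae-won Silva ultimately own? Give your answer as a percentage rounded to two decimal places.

Dae-won reaches Kestrel along 2 paths.
Via Solent: 100% × 30% = 30%.
Direct stake: 69% = 69%.
Total: 30% + 69% = 99%.
Rounded: 99.00%.

99.00%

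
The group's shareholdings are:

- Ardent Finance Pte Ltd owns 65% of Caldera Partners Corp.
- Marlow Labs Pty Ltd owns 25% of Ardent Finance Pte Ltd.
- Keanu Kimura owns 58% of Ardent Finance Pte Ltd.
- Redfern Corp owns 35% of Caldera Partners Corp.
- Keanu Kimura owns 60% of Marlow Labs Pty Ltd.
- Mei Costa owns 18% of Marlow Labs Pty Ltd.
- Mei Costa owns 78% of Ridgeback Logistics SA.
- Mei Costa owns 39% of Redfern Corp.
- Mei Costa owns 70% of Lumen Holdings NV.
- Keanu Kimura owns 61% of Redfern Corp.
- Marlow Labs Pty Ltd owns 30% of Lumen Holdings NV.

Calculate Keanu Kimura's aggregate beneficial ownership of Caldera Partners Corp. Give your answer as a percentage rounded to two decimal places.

Keanu reaches Caldera along 3 paths.
Via Redfern: 61% × 35% = 21.35%.
Via Ardent: 58% × 65% = 37.7%.
Via Marlow → Ardent: 60% × 25% × 65% = 9.75%.
Total: 21.35% + 37.7% + 9.75% = 68.8%.
Rounded: 68.80%.

68.80%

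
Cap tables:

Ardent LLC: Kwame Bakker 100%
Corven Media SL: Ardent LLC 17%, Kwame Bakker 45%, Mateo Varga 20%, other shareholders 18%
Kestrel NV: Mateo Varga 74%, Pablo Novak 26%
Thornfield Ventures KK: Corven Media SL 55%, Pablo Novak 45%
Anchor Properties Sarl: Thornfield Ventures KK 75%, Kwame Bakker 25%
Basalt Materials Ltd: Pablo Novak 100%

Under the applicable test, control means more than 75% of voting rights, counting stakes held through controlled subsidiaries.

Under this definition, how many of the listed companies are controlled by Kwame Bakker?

1

Kwame holds 100% of Ardent, so Kwame controls Ardent.
No other company's threshold is met.
Kwame controls 1 company.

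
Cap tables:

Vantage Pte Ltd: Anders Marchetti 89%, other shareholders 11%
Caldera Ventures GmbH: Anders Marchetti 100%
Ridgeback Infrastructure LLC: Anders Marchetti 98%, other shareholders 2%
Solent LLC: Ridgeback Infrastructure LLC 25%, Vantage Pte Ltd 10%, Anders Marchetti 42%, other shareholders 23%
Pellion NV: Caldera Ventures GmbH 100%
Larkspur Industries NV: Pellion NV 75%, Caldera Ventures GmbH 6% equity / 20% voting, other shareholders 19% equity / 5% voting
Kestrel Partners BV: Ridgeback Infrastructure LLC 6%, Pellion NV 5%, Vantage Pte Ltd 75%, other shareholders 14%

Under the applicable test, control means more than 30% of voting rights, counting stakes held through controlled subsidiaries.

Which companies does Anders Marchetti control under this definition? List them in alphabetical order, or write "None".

Anders holds 89% of Vantage, so Anders controls Vantage.
Anders holds 100% of Caldera, so Anders controls Caldera.
Anders holds 98% of Ridgeback, so Anders controls Ridgeback.
Ridgeback and Vantage and Anders together hold 25% + 10% + 42% = 77% of Solent, so Anders controls Solent.
Caldera holds 100% of Pellion, so Anders controls Pellion.
Pellion and Caldera together hold 75% + 20% = 95% of Larkspur, so Anders controls Larkspur.
Ridgeback and Pellion and Vantage together hold 6% + 5% + 75% = 86% of Kestrel, so Anders controls Kestrel.

Caldera Ventures GmbH, Kestrel Partners BV, Larkspur Industries NV, Pellion NV, Ridgeback Infrastructure LLC, Solent LLC, Vantage Pte Ltd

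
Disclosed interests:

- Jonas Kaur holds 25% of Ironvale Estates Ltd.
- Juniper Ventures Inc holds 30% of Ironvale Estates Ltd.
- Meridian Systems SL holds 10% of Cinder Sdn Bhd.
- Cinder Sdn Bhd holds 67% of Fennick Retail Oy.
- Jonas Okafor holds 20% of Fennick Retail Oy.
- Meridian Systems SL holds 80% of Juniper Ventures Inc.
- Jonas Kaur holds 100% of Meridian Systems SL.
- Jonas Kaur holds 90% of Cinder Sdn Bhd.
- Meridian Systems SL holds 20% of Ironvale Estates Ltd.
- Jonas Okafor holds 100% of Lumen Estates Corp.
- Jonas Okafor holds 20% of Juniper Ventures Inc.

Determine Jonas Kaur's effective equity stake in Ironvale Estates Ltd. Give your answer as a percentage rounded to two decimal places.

Jonas Kaur reaches Ironvale along 3 paths.
Via Meridian: 100% × 20% = 20%.
Direct stake: 25% = 25%.
Via Meridian → Juniper: 100% × 80% × 30% = 24%.
Total: 20% + 25% + 24% = 69%.
Rounded: 69.00%.

69.00%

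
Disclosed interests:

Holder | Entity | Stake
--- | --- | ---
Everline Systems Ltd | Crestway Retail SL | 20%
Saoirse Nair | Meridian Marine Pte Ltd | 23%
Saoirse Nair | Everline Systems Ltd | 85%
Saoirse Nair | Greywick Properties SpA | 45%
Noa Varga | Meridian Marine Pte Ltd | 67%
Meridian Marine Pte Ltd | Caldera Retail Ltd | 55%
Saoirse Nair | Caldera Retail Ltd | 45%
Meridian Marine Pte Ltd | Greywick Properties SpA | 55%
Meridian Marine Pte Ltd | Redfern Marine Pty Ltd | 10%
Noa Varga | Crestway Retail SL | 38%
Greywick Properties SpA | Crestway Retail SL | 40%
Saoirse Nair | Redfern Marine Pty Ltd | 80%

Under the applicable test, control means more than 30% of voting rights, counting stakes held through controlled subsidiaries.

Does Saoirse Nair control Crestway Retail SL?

Saoirse holds 45% of Greywick, so Saoirse controls Greywick.
Saoirse holds 85% of Everline, so Saoirse controls Everline.
Everline and Greywick together hold 20% + 40% = 60% of Crestway, so Saoirse controls Crestway.

Yes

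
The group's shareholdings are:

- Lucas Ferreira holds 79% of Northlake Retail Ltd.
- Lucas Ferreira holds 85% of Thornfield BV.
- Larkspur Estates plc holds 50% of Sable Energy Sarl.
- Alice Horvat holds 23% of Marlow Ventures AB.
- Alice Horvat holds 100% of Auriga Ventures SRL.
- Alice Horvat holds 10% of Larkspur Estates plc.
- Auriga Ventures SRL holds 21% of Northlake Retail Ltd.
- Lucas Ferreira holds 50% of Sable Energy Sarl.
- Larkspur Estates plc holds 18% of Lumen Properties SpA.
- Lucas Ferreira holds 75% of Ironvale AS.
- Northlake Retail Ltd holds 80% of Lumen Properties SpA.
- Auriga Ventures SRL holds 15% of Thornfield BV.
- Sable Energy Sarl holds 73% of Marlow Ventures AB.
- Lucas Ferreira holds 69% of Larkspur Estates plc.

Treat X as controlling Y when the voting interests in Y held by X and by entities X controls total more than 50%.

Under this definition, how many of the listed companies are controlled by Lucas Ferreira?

7

Lucas holds 69% of Larkspur, so Lucas controls Larkspur.
Lucas holds 75% of Ironvale, so Lucas controls Ironvale.
Lucas holds 79% of Northlake, so Lucas controls Northlake.
Larkspur and Lucas together hold 50% + 50% = 100% of Sable, so Lucas controls Sable.
Larkspur and Northlake together hold 18% + 80% = 98% of Lumen, so Lucas controls Lumen.
Sable holds 73% of Marlow, so Lucas controls Marlow.
Lucas holds 85% of Thornfield, so Lucas controls Thornfield.
No other company's threshold is met.
Lucas controls 7 companies.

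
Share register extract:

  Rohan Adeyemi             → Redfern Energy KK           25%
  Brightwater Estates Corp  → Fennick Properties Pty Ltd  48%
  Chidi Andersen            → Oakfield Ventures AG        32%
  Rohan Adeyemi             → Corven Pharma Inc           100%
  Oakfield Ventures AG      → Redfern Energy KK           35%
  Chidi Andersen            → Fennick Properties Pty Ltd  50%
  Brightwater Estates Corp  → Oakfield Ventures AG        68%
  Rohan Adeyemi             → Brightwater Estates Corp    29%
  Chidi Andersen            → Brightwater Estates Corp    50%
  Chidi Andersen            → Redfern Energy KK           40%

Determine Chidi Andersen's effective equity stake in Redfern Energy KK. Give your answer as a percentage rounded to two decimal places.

Chidi reaches Redfern along 3 paths.
Direct stake: 40% = 40%.
Via Oakfield: 32% × 35% = 11.2%.
Via Brightwater → Oakfield: 50% × 68% × 35% = 11.9%.
Total: 40% + 11.2% + 11.9% = 63.1%.
Rounded: 63.10%.

63.10%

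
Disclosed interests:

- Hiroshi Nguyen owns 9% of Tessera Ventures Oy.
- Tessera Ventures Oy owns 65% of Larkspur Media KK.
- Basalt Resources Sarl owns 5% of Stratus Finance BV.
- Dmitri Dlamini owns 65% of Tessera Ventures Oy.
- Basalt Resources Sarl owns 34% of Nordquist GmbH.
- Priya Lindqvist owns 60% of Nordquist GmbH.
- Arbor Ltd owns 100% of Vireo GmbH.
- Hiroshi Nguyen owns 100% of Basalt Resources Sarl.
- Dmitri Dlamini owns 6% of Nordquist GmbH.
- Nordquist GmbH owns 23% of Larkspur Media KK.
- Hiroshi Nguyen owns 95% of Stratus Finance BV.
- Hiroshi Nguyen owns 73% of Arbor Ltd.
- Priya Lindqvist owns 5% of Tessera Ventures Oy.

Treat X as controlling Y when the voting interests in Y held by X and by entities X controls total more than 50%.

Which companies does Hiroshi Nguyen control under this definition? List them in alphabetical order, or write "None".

Hiroshi holds 100% of Basalt, so Hiroshi controls Basalt.
Hiroshi holds 73% of Arbor, so Hiroshi controls Arbor.
Basalt and Hiroshi together hold 5% + 95% = 100% of Stratus, so Hiroshi controls Stratus.
Arbor holds 100% of Vireo, so Hiroshi controls Vireo.
No other company's threshold is met.

Arbor Ltd, Basalt Resources Sarl, Stratus Finance BV, Vireo GmbH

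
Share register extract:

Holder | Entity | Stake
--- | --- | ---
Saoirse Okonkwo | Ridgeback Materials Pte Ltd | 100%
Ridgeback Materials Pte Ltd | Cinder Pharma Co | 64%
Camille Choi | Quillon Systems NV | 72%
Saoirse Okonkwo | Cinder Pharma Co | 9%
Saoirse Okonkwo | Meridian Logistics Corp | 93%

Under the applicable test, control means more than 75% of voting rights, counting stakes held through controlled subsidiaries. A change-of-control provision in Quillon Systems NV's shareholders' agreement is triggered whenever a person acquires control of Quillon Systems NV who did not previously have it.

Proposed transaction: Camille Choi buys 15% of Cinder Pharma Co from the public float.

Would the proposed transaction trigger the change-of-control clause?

The purchase changes only Camille's holdings, so Camille is the only person who could newly come to control Quillon.
Camille's largest direct stake is 72% in Quillon, which does not meet the threshold, so Camille controls no company.
In Quillon, Camille's side holds only 72%, not > 75%.
So before the transaction, Camille does not control Quillon.
After the purchase, Camille holds 15% of Cinder directly.
Camille's side now holds 15% of Cinder, not > 75%, so Camille still does not control Cinder.
After the transaction, Camille's side holds 72% of Quillon, not > 75%, so Camille still does not control Quillon.
No new person acquires control, so the clause is not triggered.

No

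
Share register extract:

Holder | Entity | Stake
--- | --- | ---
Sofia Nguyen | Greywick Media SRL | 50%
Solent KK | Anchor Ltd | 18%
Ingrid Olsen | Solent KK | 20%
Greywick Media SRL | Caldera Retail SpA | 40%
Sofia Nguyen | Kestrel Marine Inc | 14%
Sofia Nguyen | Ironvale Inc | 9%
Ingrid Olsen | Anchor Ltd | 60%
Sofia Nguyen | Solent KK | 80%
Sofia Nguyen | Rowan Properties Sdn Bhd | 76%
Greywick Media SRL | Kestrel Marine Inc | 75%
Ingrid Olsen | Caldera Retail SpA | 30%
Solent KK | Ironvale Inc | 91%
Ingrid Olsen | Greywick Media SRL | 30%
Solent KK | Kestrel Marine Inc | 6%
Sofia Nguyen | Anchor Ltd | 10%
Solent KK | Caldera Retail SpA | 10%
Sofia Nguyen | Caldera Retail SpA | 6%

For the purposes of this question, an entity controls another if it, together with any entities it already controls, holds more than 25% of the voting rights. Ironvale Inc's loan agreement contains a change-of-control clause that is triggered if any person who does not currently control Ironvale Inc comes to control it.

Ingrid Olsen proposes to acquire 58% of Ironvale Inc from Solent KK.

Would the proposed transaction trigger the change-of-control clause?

Yes

The purchase adds only to Ingrid's holdings (Solent's stake shrinks), so Ingrid is the only person who could newly come to control Ironvale.
Ingrid holds 30% of Greywick, so Ingrid controls Greywick.
Greywick holds 75% of Kestrel, so Ingrid controls Kestrel.
Greywick and Ingrid together hold 40% + 30% = 70% of Caldera, so Ingrid controls Caldera.
Ingrid holds 60% of Anchor, so Ingrid controls Anchor.
Neither Ingrid nor any entity Ingrid controls holds any voting interest in Ironvale.
So before the transaction, Ingrid does not control Ironvale.
After the purchase, Ingrid holds 58% of Ironvale directly, and Solent's stake falls to 33%.
Ingrid holds 58% of Ironvale, so Ingrid controls Ironvale.
Ingrid did not control Ironvale before and does after, so the clause is triggered.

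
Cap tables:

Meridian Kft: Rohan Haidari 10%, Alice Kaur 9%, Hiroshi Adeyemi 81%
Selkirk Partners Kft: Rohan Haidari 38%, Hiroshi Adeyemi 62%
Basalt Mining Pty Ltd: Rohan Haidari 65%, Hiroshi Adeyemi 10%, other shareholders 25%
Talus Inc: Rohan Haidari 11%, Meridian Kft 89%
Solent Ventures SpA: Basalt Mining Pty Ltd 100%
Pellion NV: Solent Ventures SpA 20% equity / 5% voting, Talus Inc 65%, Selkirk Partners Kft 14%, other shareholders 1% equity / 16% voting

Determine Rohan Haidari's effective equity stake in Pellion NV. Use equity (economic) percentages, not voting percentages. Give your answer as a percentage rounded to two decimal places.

31.26%

Rohan reaches Pellion along 4 paths.
Via Basalt → Solent: 65% × 100% × 20% = 13%.
Via Talus: 11% × 65% = 7.15%.
Via Meridian → Talus: 10% × 89% × 65% = 5.785%.
Via Selkirk: 38% × 14% = 5.32%.
Total: 13% + 7.15% + 5.785% + 5.32% = 31.255%.
Rounded: 31.26%.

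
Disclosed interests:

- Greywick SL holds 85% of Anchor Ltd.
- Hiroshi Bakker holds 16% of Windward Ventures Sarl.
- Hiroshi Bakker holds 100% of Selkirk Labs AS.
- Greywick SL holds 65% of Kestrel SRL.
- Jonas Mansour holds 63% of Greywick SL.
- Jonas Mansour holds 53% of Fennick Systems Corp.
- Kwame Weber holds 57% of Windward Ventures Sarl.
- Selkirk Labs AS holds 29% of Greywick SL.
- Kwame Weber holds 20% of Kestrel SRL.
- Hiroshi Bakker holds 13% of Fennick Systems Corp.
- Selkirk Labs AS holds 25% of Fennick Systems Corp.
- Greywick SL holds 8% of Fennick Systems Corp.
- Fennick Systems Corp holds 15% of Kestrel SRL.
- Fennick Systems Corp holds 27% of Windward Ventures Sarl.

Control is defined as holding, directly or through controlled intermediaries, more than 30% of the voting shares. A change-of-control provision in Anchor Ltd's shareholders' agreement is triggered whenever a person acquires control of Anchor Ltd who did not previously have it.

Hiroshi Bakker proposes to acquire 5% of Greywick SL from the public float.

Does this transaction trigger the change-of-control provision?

The purchase changes only Hiroshi's holdings, so Hiroshi is the only person who could newly come to control Anchor.
Hiroshi holds 100% of Selkirk, so Hiroshi controls Selkirk.
Selkirk and Hiroshi together hold 25% + 13% = 38% of Fennick, so Hiroshi controls Fennick.
Hiroshi and Fennick together hold 16% + 27% = 43% of Windward, so Hiroshi controls Windward.
Neither Hiroshi nor any entity Hiroshi controls holds any voting interest in Anchor.
So before the transaction, Hiroshi does not control Anchor.
After the purchase, Hiroshi holds 5% of Greywick directly.
Selkirk and Hiroshi together hold 29% + 5% = 34% of Greywick, so Hiroshi controls Greywick.
Greywick holds 85% of Anchor, so Hiroshi controls Anchor.
Hiroshi did not control Anchor before and does after, so the clause is triggered.

Yes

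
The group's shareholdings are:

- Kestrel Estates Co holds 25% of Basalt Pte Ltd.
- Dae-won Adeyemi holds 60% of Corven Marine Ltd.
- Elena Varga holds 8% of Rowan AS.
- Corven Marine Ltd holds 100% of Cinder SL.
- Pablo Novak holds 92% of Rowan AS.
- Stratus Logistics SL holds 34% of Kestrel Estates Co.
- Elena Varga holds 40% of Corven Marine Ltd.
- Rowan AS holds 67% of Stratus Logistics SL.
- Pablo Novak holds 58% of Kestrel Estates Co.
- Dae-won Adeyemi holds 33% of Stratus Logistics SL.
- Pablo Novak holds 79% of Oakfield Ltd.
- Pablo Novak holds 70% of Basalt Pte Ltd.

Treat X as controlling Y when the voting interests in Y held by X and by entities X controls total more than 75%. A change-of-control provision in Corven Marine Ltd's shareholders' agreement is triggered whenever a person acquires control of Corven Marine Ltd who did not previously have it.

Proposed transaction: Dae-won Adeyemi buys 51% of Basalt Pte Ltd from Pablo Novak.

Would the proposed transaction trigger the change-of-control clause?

The purchase adds only to Dae-won's holdings (Pablo's stake shrinks), so Dae-won is the only person who could newly come to control Corven.
Dae-won's largest direct stake is 60% in Corven, which does not meet the threshold, so Dae-won controls no company.
In Corven, Dae-won's side holds only 60%, not > 75%.
So before the transaction, Dae-won does not control Corven.
After the purchase, Dae-won holds 51% of Basalt directly, and Pablo's stake falls to 19%.
Dae-won's side now holds 51% of Basalt, not > 75%, so Dae-won still does not control Basalt.
After the transaction, Dae-won's side holds 60% of Corven, not > 75%, so Dae-won still does not control Corven.
No new person acquires control, so the clause is not triggered.

No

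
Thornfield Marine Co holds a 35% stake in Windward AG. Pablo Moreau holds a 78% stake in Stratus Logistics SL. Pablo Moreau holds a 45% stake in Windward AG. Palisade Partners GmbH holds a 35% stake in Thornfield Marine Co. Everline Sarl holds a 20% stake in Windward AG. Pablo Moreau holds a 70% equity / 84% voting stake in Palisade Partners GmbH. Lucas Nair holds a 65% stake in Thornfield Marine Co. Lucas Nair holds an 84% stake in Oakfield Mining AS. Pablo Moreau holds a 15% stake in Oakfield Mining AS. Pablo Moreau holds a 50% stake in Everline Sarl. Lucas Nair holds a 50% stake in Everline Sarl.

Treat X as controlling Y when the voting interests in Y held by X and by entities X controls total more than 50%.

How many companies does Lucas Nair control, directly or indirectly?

Lucas holds 65% of Thornfield, so Lucas controls Thornfield.
Lucas holds 84% of Oakfield, so Lucas controls Oakfield.
No other company's threshold is met.
Lucas controls 2 companies.

2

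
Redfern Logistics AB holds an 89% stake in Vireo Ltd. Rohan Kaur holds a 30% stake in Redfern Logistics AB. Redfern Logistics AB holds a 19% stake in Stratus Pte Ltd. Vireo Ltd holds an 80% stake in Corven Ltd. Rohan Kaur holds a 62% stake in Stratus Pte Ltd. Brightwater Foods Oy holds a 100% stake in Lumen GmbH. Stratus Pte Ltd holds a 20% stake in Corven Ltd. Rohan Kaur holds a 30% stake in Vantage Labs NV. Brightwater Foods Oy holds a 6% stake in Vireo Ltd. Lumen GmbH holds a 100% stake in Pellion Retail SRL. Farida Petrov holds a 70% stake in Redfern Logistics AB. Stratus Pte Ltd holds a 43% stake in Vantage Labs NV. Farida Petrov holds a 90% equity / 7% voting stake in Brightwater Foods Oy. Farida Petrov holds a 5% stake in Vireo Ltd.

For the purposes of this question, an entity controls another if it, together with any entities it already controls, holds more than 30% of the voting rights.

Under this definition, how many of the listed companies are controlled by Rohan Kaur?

2

Rohan holds 62% of Stratus, so Rohan controls Stratus.
Rohan and Stratus together hold 30% + 43% = 73% of Vantage, so Rohan controls Vantage.
No other company's threshold is met.
Rohan controls 2 companies.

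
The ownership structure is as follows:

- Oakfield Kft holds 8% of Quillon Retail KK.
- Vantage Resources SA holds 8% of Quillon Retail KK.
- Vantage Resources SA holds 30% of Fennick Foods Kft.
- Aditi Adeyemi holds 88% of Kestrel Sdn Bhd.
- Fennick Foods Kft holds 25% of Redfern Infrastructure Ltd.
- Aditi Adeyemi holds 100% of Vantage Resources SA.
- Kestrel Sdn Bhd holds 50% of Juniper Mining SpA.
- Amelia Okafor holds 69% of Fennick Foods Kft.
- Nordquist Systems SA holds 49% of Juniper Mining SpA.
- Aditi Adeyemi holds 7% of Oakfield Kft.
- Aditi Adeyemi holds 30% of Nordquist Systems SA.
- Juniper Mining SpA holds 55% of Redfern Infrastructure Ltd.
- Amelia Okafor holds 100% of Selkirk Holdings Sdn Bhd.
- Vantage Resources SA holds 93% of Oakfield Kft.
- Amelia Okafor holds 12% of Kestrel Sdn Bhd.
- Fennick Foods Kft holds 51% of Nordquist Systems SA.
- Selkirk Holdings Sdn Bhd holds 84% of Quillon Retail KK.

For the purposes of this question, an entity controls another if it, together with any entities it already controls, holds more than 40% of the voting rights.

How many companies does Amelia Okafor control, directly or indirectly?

Amelia holds 69% of Fennick, so Amelia controls Fennick.
Amelia holds 100% of Selkirk, so Amelia controls Selkirk.
Fennick holds 51% of Nordquist, so Amelia controls Nordquist.
Nordquist holds 49% of Juniper, so Amelia controls Juniper.
Fennick and Juniper together hold 25% + 55% = 80% of Redfern, so Amelia controls Redfern.
Selkirk holds 84% of Quillon, so Amelia controls Quillon.
No other company's threshold is met.
Amelia controls 6 companies.

6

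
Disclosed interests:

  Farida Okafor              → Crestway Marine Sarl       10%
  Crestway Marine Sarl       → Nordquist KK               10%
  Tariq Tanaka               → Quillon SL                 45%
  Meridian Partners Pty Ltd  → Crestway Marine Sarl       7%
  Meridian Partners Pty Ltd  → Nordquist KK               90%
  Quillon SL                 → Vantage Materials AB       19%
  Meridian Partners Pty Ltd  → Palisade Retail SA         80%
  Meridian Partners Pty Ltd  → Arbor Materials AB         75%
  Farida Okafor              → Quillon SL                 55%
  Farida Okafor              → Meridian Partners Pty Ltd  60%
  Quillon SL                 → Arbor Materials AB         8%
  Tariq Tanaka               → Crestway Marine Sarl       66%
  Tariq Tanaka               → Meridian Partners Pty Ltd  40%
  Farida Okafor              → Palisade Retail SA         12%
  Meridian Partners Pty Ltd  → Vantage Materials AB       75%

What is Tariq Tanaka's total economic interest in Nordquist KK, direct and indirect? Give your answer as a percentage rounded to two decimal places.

Tariq reaches Nordquist along 3 paths.
Via Crestway: 66% × 10% = 6.6%.
Via Meridian → Crestway: 40% × 7% × 10% = 0.28%.
Via Meridian: 40% × 90% = 36%.
Total: 6.6% + 0.28% + 36% = 42.88%.

42.88%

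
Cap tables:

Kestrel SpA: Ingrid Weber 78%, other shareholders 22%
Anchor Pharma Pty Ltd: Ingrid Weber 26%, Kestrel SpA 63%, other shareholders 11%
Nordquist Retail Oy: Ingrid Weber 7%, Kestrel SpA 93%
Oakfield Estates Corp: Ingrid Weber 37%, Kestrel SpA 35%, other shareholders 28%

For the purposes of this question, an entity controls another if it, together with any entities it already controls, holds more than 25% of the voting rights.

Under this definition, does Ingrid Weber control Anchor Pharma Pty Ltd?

Yes

Ingrid holds 78% of Kestrel, so Ingrid controls Kestrel.
Ingrid and Kestrel together hold 26% + 63% = 89% of Anchor, so Ingrid controls Anchor.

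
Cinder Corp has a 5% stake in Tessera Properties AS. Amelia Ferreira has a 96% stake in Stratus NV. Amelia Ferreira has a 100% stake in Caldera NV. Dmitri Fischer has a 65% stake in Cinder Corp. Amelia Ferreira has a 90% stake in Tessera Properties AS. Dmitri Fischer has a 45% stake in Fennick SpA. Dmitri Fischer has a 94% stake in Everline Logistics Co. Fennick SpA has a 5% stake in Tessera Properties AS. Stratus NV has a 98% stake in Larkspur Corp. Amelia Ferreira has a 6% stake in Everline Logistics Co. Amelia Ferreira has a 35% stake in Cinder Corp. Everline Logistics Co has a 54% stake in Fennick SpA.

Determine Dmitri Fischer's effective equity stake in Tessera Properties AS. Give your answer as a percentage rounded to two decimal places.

8.04%

Dmitri reaches Tessera along 3 paths.
Via Fennick: 45% × 5% = 2.25%.
Via Everline → Fennick: 94% × 54% × 5% = 2.538%.
Via Cinder: 65% × 5% = 3.25%.
Total: 2.25% + 2.538% + 3.25% = 8.038%.
Rounded: 8.04%.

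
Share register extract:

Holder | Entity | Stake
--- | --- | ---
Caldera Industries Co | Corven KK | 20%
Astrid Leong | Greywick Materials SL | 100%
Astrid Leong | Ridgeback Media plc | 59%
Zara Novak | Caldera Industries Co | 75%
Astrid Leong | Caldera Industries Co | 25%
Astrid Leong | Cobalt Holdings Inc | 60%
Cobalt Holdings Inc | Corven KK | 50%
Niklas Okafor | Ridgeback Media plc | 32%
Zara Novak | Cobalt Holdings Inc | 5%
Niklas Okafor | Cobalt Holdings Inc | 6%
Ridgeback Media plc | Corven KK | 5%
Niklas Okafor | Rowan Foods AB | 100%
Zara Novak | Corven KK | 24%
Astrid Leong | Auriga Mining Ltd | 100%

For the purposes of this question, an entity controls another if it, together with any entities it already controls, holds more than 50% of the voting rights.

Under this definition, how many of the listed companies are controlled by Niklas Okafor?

1

Niklas holds 100% of Rowan, so Niklas controls Rowan.
No other company's threshold is met.
Niklas controls 1 company.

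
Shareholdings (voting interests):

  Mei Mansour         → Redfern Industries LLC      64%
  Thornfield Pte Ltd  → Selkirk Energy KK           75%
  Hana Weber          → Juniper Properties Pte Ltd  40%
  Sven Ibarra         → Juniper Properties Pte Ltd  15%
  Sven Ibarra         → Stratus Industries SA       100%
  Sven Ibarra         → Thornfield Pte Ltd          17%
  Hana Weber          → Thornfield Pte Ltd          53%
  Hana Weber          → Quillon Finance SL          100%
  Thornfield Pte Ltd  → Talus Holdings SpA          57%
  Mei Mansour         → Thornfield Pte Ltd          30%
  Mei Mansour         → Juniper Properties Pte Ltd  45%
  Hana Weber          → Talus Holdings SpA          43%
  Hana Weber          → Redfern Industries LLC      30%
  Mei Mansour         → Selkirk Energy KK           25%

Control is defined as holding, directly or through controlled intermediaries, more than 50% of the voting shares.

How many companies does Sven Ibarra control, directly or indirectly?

Sven holds 100% of Stratus, so Sven controls Stratus.
No other company's threshold is met.
Sven controls 1 company.

1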